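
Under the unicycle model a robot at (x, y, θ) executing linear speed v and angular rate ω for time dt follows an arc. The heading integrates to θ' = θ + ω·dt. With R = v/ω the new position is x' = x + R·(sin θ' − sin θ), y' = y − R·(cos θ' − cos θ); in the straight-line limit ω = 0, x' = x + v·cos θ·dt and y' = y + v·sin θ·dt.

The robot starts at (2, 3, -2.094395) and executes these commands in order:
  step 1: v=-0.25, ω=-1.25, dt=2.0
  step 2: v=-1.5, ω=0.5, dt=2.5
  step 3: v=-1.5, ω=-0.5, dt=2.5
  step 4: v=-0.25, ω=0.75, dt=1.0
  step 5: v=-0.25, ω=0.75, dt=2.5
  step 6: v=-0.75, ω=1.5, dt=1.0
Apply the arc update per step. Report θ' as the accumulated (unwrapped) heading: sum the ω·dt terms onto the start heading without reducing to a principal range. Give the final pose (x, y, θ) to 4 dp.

step 1: θ'=-4.5944 (R=0.2000) → pose (2.3718, 2.9235, -4.5944)
step 2: θ'=-3.3444 (R=-3.0000) → pose (4.7467, 0.3382, -3.3444)
step 3: θ'=-4.5944 (R=3.0000) → pose (7.1216, -2.2472, -4.5944)
step 4: θ'=-3.8444 (R=-0.3333) → pose (7.2372, -2.4623, -3.8444)
step 5: θ'=-1.9694 (R=-0.3333) → pose (7.7598, -2.3373, -1.9694)
step 6: θ'=-0.4694 (R=-0.5000) → pose (7.5252, -1.6973, -0.4694)

(7.5252, -1.6973, -0.4694)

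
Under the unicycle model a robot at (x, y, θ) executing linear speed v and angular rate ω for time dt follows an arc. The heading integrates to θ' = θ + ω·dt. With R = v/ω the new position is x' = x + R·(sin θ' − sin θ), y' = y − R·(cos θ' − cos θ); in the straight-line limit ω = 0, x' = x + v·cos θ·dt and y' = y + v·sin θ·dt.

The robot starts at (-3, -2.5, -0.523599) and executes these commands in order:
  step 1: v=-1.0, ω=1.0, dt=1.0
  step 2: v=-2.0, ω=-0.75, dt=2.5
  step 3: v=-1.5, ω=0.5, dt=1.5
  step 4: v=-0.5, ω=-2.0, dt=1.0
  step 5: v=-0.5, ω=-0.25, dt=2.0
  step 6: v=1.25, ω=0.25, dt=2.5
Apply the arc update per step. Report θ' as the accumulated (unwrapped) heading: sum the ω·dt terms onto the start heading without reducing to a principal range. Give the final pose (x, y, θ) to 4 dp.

step 1: θ'=0.4764 (R=-1.0000) → pose (-3.9586, -2.4774, 0.4764)
step 2: θ'=-1.3986 (R=2.6667) → pose (-7.8087, -0.5646, -1.3986)
step 3: θ'=-0.6486 (R=-3.0000) → pose (-8.9521, 1.3122, -0.6486)
step 4: θ'=-2.6486 (R=0.2500) → pose (-8.9194, 1.7316, -2.6486)
step 5: θ'=-3.1486 (R=2.0000) → pose (-7.9589, 1.9698, -3.1486)
step 6: θ'=-2.5236 (R=5.0000) → pose (-10.8909, 1.0451, -2.5236)

(-10.8909, 1.0451, -2.5236)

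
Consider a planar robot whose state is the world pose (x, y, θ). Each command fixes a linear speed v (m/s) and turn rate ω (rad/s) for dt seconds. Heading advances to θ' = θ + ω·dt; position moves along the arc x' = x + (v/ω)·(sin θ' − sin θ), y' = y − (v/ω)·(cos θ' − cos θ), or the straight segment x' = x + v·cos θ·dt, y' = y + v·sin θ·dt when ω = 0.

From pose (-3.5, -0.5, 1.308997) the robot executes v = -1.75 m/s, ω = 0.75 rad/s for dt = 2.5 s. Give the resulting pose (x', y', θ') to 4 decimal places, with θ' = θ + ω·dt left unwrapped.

θ' = 1.3090 + 0.75·2.5 = 3.1840
R = v/ω = -1.75/0.75 = -2.3333
x' = -3.5 + -2.3333·(sin 3.1840 − sin 1.3090) = -1.1473
y' = -0.5 − -2.3333·(cos 3.1840 − cos 1.3090) = -3.4351

(-1.1473, -3.4351, 3.1840)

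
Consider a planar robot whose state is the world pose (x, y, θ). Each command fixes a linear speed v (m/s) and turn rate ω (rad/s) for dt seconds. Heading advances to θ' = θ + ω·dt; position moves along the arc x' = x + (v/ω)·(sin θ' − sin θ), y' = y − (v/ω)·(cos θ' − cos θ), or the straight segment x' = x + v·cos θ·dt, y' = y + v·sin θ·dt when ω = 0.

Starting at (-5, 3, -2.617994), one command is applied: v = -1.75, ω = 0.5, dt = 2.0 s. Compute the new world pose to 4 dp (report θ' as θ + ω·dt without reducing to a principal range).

θ' = -2.6180 + 0.5·2.0 = -1.6180
R = v/ω = -1.75/0.5 = -3.5000
x' = -5 + -3.5000·(sin -1.6180 − sin -2.6180) = -3.2539
y' = 3 − -3.5000·(cos -1.6180 − cos -2.6180) = 5.8660

(-3.2539, 5.8660, -1.6180)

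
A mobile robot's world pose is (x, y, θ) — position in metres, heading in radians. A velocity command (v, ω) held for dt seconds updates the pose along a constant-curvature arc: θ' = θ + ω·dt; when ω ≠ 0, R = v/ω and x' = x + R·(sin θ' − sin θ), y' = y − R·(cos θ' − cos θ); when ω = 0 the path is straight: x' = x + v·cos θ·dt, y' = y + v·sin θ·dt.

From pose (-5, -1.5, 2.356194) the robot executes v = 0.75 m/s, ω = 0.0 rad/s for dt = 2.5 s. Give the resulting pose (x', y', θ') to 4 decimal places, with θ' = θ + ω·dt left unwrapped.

θ' = 2.3562 + 0.0·2.5 = 2.3562
ω = 0 → straight: x' = -5 + 0.75·cos(2.3562)·2.5 = -6.3258
y' = -1.5 + 0.75·sin(2.3562)·2.5 = -0.1742

(-6.3258, -0.1742, 2.3562)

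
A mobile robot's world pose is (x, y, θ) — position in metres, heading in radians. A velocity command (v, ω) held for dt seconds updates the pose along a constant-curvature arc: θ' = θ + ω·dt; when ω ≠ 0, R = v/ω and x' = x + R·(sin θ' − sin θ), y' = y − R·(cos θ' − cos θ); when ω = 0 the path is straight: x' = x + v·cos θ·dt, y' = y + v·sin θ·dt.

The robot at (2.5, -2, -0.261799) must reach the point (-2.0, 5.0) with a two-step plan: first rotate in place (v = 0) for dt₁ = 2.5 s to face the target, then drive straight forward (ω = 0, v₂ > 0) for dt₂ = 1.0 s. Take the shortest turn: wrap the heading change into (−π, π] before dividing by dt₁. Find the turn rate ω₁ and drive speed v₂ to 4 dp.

ω₁ = 0.9616, v₂ = 8.3217

heading to target = atan2(5−-2, -2−2.5) = 2.1421
Δθ = wrap(2.1421 − -0.2618) = 2.4039; ω₁ = Δθ/dt₁ = 0.9616
distance = √((-2−2.5)² + (5−-2)²) = 8.3217; v₂ = distance/dt₂ = 8.3217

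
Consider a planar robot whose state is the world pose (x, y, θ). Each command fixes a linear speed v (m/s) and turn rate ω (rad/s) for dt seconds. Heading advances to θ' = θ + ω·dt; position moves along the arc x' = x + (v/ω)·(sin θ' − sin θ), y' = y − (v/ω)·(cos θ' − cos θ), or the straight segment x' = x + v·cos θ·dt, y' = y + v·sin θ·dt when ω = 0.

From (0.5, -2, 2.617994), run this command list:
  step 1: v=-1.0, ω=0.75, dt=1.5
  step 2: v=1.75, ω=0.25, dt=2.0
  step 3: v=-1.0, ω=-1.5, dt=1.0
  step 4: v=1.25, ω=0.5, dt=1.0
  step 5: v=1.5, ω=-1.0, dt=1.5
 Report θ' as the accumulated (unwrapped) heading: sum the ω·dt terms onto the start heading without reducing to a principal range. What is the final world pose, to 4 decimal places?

step 1: θ'=3.7430 (R=-1.3333) → pose (1.9211, -1.9447, 3.7430)
step 2: θ'=4.2430 (R=7.0000) → pose (-0.3612, -4.5501, 4.2430)
step 3: θ'=2.7430 (R=0.6667) → pose (0.4921, -4.2372, 2.7430)
step 4: θ'=3.2430 (R=2.5000) → pose (-0.7313, -4.0541, 3.2430)
step 5: θ'=1.7430 (R=-1.5000) → pose (-2.3610, -2.8188, 1.7430)

(-2.3610, -2.8188, 1.7430)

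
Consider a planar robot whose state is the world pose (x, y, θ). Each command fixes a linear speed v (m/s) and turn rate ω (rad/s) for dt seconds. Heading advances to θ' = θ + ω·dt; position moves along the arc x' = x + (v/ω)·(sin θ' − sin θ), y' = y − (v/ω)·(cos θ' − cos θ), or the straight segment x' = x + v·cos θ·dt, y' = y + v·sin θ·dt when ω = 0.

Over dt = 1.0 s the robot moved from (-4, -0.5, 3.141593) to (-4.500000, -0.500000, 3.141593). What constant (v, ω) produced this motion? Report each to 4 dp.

v = 0.5000, ω = 0.0000

Δθ = 3.141593 − 3.141593 = 0.000000
ω = Δθ/dt = 0.000000/1.0 = 0.0000
ω = 0 → v = (Δx·cos θ + Δy·sin θ)/dt = 0.5000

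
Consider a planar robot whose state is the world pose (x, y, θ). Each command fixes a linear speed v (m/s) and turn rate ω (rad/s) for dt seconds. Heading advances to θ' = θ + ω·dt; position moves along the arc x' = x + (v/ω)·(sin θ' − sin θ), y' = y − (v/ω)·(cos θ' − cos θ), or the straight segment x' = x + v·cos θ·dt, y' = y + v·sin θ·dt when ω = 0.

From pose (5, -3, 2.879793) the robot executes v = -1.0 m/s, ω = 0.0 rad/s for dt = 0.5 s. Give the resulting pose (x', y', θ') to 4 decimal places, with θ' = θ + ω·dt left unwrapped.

(5.4830, -3.1294, 2.8798)

θ' = 2.8798 + 0.0·0.5 = 2.8798
ω = 0 → straight: x' = 5 + -1.0·cos(2.8798)·0.5 = 5.4830
y' = -3 + -1.0·sin(2.8798)·0.5 = -3.1294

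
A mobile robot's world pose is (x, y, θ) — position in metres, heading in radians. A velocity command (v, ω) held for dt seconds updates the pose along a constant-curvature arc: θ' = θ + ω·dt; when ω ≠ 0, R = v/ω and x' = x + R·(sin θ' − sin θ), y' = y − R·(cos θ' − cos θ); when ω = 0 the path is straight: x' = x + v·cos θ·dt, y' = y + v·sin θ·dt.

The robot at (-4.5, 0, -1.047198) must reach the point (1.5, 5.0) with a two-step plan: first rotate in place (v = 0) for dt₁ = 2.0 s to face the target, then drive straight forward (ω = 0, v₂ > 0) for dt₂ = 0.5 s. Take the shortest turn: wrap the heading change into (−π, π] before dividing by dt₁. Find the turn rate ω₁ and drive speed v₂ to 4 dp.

heading to target = atan2(5−0, 1.5−-4.5) = 0.6947
Δθ = wrap(0.6947 − -1.0472) = 1.7419; ω₁ = Δθ/dt₁ = 0.8710
distance = √((1.5−-4.5)² + (5−0)²) = 7.8102; v₂ = distance/dt₂ = 15.6205

ω₁ = 0.8710, v₂ = 15.6205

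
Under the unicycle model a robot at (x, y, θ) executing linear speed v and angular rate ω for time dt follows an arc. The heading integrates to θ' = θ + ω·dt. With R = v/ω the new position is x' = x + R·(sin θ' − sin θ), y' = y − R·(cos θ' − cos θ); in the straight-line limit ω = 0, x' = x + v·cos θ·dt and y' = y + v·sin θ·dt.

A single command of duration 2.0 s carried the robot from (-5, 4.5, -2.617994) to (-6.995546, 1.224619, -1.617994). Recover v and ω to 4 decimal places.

Δθ = -1.617994 − -2.617994 = 1.000000
ω = Δθ/dt = 1.000000/2.0 = 0.5000
R = −Δy/(cos θ' − cos θ) = 4.0000
v = R·ω = 4.0000·0.5000 = 2.0000

v = 2.0000, ω = 0.5000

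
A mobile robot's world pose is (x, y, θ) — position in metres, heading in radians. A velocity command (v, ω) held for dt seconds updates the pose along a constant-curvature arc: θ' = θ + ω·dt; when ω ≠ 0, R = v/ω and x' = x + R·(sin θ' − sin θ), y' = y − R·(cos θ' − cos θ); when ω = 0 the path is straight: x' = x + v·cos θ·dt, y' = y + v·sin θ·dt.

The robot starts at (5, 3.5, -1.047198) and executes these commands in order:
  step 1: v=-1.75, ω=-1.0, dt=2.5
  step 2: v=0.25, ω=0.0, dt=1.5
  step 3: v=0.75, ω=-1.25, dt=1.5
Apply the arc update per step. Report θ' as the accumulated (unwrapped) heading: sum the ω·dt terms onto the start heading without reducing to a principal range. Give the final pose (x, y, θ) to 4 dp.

step 1: θ'=-3.5472 (R=1.7500) → pose (7.2061, 5.9830, -3.5472)
step 2: θ'=-3.5472 (straight) → pose (6.8615, 6.1310, -3.5472)
step 3: θ'=-5.4222 (R=-0.6000) → pose (6.6431, 7.0733, -5.4222)

(6.6431, 7.0733, -5.4222)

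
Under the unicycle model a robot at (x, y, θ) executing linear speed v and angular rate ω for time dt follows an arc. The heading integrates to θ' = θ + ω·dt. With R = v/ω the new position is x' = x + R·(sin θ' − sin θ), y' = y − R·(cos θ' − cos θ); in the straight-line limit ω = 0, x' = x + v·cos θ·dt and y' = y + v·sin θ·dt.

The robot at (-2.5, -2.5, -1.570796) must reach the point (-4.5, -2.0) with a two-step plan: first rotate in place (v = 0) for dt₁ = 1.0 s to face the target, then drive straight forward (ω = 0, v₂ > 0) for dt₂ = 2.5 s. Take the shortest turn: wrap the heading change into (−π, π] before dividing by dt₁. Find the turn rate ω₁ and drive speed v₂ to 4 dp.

heading to target = atan2(-2−-2.5, -4.5−-2.5) = 2.8966
Δθ = wrap(2.8966 − -1.5708) = -1.8158; ω₁ = Δθ/dt₁ = -1.8158
distance = √((-4.5−-2.5)² + (-2−-2.5)²) = 2.0616; v₂ = distance/dt₂ = 0.8246

ω₁ = -1.8158, v₂ = 0.8246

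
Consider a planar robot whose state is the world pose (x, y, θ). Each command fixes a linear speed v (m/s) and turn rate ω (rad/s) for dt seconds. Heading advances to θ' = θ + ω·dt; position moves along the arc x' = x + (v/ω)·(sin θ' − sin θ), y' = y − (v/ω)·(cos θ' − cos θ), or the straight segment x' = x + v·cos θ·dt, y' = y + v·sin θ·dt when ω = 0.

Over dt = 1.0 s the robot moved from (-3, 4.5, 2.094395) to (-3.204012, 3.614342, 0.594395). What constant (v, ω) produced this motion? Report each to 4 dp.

v = -1.0000, ω = -1.5000

Δθ = 0.594395 − 2.094395 = -1.500000
ω = Δθ/dt = -1.500000/1.0 = -1.5000
R = −Δy/(cos θ' − cos θ) = 0.6667
v = R·ω = 0.6667·-1.5000 = -1.0000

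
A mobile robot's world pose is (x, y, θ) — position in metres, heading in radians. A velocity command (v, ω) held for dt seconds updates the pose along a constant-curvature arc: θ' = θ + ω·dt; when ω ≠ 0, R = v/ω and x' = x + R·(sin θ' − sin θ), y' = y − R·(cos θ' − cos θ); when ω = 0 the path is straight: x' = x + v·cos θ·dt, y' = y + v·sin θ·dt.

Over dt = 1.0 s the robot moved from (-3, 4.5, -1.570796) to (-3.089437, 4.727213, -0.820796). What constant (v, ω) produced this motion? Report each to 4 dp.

v = -0.2500, ω = 0.7500

Δθ = -0.820796 − -1.570796 = 0.750000
ω = Δθ/dt = 0.750000/1.0 = 0.7500
R = −Δy/(cos θ' − cos θ) = -0.3333
v = R·ω = -0.3333·0.7500 = -0.2500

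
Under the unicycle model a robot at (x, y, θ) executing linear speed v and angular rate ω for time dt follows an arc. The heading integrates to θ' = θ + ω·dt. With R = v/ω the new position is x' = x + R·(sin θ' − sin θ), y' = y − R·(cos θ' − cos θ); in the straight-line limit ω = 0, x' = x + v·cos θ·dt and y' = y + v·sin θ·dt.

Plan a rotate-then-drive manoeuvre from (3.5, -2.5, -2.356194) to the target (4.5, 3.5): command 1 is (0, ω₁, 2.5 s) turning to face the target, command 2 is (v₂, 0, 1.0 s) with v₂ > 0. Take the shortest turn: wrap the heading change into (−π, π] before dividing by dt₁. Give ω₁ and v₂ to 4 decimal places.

heading to target = atan2(3.5−-2.5, 4.5−3.5) = 1.4056
Δθ = wrap(1.4056 − -2.3562) = -2.5213; ω₁ = Δθ/dt₁ = -1.0085
distance = √((4.5−3.5)² + (3.5−-2.5)²) = 6.0828; v₂ = distance/dt₂ = 6.0828

ω₁ = -1.0085, v₂ = 6.0828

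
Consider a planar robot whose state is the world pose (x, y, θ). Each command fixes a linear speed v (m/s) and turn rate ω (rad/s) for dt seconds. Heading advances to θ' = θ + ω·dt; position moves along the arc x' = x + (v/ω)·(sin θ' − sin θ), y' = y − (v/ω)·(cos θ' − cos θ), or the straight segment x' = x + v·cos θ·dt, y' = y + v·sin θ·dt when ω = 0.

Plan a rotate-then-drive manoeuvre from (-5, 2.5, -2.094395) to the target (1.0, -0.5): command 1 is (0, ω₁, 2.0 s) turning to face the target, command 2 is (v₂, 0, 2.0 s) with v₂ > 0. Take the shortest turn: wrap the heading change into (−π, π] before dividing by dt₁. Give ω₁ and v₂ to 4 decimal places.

heading to target = atan2(-0.5−2.5, 1−-5) = -0.4636
Δθ = wrap(-0.4636 − -2.0944) = 1.6307; ω₁ = Δθ/dt₁ = 0.8154
distance = √((1−-5)² + (-0.5−2.5)²) = 6.7082; v₂ = distance/dt₂ = 3.3541

ω₁ = 0.8154, v₂ = 3.3541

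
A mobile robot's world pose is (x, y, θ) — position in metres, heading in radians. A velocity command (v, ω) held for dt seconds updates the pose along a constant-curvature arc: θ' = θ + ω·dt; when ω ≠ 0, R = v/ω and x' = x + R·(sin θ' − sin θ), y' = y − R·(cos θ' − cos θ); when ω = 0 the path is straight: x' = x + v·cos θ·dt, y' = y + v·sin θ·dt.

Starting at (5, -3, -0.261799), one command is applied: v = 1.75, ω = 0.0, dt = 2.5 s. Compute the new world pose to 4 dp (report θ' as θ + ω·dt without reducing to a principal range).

(9.2259, -4.1323, -0.2618)

θ' = -0.2618 + 0.0·2.5 = -0.2618
ω = 0 → straight: x' = 5 + 1.75·cos(-0.2618)·2.5 = 9.2259
y' = -3 + 1.75·sin(-0.2618)·2.5 = -4.1323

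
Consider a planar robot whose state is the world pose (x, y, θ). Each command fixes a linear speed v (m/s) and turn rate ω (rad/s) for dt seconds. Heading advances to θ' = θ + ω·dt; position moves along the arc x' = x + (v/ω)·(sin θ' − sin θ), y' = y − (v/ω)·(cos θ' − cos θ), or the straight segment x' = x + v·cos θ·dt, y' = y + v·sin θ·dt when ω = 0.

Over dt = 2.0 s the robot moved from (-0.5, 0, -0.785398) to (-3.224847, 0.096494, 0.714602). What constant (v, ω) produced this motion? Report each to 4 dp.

Δθ = 0.714602 − -0.785398 = 1.500000
ω = Δθ/dt = 1.500000/2.0 = 0.7500
R = Δx/(sin θ' − sin θ) = -2.0000
v = R·ω = -2.0000·0.7500 = -1.5000

v = -1.5000, ω = 0.7500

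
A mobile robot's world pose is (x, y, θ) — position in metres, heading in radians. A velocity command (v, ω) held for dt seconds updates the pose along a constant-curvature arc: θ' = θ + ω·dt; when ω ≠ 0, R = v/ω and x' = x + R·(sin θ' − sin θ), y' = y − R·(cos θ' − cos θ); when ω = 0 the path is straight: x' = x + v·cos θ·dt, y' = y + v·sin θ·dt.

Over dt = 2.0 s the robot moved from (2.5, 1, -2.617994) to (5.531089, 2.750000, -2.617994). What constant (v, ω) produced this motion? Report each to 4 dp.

Δθ = -2.617994 − -2.617994 = 0.000000
ω = Δθ/dt = 0.000000/2.0 = 0.0000
ω = 0 → v = (Δx·cos θ + Δy·sin θ)/dt = -1.7500

v = -1.7500, ω = 0.0000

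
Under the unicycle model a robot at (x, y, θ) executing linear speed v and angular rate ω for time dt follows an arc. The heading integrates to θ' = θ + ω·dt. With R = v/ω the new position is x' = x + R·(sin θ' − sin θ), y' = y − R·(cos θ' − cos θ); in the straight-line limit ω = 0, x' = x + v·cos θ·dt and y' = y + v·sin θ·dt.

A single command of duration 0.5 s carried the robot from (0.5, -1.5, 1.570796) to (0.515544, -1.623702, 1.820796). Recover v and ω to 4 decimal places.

v = -0.2500, ω = 0.5000

Δθ = 1.820796 − 1.570796 = 0.250000
ω = Δθ/dt = 0.250000/0.5 = 0.5000
R = −Δy/(cos θ' − cos θ) = -0.5000
v = R·ω = -0.5000·0.5000 = -0.2500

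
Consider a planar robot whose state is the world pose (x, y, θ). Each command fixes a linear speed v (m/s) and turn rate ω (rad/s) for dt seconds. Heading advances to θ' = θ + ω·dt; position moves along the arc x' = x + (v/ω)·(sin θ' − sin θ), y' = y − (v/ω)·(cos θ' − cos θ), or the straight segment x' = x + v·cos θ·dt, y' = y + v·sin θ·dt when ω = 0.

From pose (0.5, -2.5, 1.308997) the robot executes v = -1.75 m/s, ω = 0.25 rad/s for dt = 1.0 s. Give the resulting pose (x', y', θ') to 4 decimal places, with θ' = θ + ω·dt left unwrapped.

(0.2620, -4.2291, 1.5590)

θ' = 1.3090 + 0.25·1.0 = 1.5590
R = v/ω = -1.75/0.25 = -7.0000
x' = 0.5 + -7.0000·(sin 1.5590 − sin 1.3090) = 0.2620
y' = -2.5 − -7.0000·(cos 1.5590 − cos 1.3090) = -4.2291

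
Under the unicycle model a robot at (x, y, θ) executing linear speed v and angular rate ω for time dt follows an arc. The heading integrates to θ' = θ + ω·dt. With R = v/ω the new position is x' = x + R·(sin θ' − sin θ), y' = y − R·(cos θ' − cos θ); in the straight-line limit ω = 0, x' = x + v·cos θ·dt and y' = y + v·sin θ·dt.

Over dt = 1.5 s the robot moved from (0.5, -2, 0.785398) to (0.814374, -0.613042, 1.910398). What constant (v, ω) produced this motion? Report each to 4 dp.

Δθ = 1.910398 − 0.785398 = 1.125000
ω = Δθ/dt = 1.125000/1.5 = 0.7500
R = −Δy/(cos θ' − cos θ) = 1.3333
v = R·ω = 1.3333·0.7500 = 1.0000

v = 1.0000, ω = 0.7500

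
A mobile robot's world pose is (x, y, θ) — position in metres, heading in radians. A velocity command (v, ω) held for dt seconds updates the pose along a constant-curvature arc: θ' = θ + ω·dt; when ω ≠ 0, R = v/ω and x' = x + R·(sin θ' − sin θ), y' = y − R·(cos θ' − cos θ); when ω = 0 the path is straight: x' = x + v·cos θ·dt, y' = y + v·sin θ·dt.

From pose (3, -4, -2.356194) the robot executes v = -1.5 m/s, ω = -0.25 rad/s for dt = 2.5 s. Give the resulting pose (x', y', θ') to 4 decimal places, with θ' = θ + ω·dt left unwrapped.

(6.2844, -2.3197, -2.9812)

θ' = -2.3562 + -0.25·2.5 = -2.9812
R = v/ω = -1.5/-0.25 = 6.0000
x' = 3 + 6.0000·(sin -2.9812 − sin -2.3562) = 6.2844
y' = -4 − 6.0000·(cos -2.9812 − cos -2.3562) = -2.3197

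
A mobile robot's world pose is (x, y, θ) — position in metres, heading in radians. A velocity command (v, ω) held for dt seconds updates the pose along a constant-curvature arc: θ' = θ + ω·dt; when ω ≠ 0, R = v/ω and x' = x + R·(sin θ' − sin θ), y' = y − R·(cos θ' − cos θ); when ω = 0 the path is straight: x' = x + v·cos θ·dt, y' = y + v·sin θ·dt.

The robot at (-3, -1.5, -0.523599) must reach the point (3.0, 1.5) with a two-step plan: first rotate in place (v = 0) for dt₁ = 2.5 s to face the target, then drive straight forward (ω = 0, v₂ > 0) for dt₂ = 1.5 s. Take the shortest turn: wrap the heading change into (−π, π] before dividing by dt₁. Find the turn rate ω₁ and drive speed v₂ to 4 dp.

heading to target = atan2(1.5−-1.5, 3−-3) = 0.4636
Δθ = wrap(0.4636 − -0.5236) = 0.9872; ω₁ = Δθ/dt₁ = 0.3949
distance = √((3−-3)² + (1.5−-1.5)²) = 6.7082; v₂ = distance/dt₂ = 4.4721

ω₁ = 0.3949, v₂ = 4.4721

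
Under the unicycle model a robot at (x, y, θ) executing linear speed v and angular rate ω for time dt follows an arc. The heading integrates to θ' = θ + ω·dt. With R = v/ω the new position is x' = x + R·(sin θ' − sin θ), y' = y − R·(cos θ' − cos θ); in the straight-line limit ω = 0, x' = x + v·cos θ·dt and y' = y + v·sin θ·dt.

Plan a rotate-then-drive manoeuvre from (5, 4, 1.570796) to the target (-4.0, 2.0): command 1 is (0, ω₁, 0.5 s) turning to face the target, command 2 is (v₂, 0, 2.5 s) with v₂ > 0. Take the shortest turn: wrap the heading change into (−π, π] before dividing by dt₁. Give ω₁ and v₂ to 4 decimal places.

heading to target = atan2(2−4, -4−5) = -2.9229
Δθ = wrap(-2.9229 − 1.5708) = 1.7895; ω₁ = Δθ/dt₁ = 3.5789
distance = √((-4−5)² + (2−4)²) = 9.2195; v₂ = distance/dt₂ = 3.6878

ω₁ = 3.5789, v₂ = 3.6878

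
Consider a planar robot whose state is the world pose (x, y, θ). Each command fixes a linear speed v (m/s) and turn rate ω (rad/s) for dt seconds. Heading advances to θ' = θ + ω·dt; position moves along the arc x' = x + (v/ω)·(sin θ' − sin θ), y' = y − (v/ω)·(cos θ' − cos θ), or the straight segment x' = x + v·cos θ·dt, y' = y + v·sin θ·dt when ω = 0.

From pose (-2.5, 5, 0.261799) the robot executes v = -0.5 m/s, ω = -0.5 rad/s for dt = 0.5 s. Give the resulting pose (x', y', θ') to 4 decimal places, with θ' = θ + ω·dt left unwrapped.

(-2.7470, 4.9660, 0.0118)

θ' = 0.2618 + -0.5·0.5 = 0.0118
R = v/ω = -0.5/-0.5 = 1.0000
x' = -2.5 + 1.0000·(sin 0.0118 − sin 0.2618) = -2.7470
y' = 5 − 1.0000·(cos 0.0118 − cos 0.2618) = 4.9660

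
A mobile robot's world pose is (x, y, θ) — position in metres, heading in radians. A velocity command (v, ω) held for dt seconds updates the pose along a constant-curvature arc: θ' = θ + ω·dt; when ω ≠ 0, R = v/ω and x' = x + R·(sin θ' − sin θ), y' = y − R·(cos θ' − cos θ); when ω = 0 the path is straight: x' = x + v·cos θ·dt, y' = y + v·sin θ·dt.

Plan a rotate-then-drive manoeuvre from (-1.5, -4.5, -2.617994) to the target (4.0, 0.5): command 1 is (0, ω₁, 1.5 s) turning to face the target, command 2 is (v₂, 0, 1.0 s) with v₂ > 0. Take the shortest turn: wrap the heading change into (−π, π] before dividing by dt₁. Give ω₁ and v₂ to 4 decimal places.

ω₁ = -1.9516, v₂ = 7.4330

heading to target = atan2(0.5−-4.5, 4−-1.5) = 0.7378
Δθ = wrap(0.7378 − -2.6180) = -2.9274; ω₁ = Δθ/dt₁ = -1.9516
distance = √((4−-1.5)² + (0.5−-4.5)²) = 7.4330; v₂ = distance/dt₂ = 7.4330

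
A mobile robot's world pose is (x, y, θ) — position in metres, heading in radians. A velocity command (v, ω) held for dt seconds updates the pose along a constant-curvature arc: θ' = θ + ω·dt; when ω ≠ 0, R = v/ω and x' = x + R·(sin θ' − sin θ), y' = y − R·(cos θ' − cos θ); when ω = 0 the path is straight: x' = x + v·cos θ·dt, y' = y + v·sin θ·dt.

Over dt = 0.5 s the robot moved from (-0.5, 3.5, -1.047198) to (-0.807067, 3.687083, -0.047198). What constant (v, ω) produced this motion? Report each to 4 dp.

Δθ = -0.047198 − -1.047198 = 1.000000
ω = Δθ/dt = 1.000000/0.5 = 2.0000
R = Δx/(sin θ' − sin θ) = -0.3750
v = R·ω = -0.3750·2.0000 = -0.7500

v = -0.7500, ω = 2.0000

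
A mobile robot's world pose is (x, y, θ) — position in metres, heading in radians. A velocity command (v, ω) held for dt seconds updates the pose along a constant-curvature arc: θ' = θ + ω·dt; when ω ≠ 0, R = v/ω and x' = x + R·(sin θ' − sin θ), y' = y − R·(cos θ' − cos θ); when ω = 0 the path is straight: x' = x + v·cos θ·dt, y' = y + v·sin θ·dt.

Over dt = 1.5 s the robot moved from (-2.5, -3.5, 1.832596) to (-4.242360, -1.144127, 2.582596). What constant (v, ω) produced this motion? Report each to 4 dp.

v = 2.0000, ω = 0.5000

Δθ = 2.582596 − 1.832596 = 0.750000
ω = Δθ/dt = 0.750000/1.5 = 0.5000
R = −Δy/(cos θ' − cos θ) = 4.0000
v = R·ω = 4.0000·0.5000 = 2.0000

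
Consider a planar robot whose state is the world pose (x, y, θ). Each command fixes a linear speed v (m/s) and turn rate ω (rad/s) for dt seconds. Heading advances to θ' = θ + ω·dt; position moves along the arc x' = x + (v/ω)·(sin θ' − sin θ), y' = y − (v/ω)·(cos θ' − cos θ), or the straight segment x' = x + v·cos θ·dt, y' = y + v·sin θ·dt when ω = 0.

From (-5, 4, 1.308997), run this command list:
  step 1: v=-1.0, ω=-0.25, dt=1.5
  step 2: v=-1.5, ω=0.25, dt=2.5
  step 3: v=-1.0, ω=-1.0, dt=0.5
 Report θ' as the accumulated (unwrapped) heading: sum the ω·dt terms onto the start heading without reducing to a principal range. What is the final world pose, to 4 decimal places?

step 1: θ'=0.9340 (R=4.0000) → pose (-5.6477, 2.6568, 0.9340)
step 2: θ'=1.5590 (R=-6.0000) → pose (-6.8233, -0.8402, 1.5590)
step 3: θ'=1.0590 (R=1.0000) → pose (-6.9513, -1.3181, 1.0590)

(-6.9513, -1.3181, 1.0590)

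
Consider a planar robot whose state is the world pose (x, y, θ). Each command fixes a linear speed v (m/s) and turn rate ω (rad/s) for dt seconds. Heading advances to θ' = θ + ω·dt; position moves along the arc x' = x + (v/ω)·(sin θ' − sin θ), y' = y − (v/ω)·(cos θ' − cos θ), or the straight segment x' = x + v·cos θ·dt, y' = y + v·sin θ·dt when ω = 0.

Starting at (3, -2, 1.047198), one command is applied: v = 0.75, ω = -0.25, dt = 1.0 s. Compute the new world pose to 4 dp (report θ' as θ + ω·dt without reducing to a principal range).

θ' = 1.0472 + -0.25·1.0 = 0.7972
R = v/ω = 0.75/-0.25 = -3.0000
x' = 3 + -3.0000·(sin 0.7972 − sin 1.0472) = 3.4519
y' = -2 − -3.0000·(cos 0.7972 − cos 1.0472) = -1.4039

(3.4519, -1.4039, 0.7972)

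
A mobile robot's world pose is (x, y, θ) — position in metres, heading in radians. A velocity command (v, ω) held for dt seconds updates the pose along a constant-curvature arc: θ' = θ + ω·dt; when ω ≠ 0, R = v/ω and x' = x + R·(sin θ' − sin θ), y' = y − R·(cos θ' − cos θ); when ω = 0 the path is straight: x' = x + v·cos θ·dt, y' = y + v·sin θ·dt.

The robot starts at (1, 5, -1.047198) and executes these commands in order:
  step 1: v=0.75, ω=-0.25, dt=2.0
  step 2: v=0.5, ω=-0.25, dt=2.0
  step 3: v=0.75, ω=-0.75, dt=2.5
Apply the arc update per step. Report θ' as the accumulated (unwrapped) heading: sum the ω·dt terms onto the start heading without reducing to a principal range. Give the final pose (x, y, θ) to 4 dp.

step 1: θ'=-1.5472 (R=-3.0000) → pose (1.4011, 3.5708, -1.5472)
step 2: θ'=-2.0472 (R=-2.0000) → pose (1.1789, 2.6064, -2.0472)
step 3: θ'=-3.9222 (R=-1.0000) → pose (-0.4134, 2.3545, -3.9222)

(-0.4134, 2.3545, -3.9222)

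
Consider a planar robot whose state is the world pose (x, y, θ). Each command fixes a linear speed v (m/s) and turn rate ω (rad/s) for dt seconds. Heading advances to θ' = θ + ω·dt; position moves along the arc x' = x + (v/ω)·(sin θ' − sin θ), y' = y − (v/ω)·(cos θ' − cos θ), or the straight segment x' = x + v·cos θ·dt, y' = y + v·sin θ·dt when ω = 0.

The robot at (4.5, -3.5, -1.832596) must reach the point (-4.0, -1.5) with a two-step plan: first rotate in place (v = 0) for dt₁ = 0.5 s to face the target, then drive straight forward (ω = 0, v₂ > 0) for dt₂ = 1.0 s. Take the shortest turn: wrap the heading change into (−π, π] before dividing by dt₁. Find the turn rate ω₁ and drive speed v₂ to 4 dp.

heading to target = atan2(-1.5−-3.5, -4−4.5) = 2.9105
Δθ = wrap(2.9105 − -1.8326) = -1.5401; ω₁ = Δθ/dt₁ = -3.0802
distance = √((-4−4.5)² + (-1.5−-3.5)²) = 8.7321; v₂ = distance/dt₂ = 8.7321

ω₁ = -3.0802, v₂ = 8.7321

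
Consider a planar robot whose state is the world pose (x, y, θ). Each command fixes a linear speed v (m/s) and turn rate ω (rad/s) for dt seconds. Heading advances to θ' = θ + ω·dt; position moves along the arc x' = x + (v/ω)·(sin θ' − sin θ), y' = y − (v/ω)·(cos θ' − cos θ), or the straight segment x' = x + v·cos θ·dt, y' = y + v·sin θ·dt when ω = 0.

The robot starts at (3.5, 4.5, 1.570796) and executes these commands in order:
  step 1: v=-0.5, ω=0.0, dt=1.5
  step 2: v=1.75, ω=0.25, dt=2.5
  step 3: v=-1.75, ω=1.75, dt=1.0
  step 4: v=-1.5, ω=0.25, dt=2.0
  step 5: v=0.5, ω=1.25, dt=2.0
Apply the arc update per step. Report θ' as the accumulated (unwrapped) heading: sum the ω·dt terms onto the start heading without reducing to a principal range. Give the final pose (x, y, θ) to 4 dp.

step 1: θ'=1.5708 (straight) → pose (3.5000, 3.7500, 1.5708)
step 2: θ'=2.1958 (R=7.0000) → pose (2.1767, 7.8457, 2.1958)
step 3: θ'=3.9458 (R=-1.0000) → pose (3.7080, 7.7371, 3.9458)
step 4: θ'=4.4458 (R=-6.0000) → pose (5.1744, 10.3185, 4.4458)
step 5: θ'=6.9458 (R=0.4000) → pose (5.8063, 9.8978, 6.9458)

(5.8063, 9.8978, 6.9458)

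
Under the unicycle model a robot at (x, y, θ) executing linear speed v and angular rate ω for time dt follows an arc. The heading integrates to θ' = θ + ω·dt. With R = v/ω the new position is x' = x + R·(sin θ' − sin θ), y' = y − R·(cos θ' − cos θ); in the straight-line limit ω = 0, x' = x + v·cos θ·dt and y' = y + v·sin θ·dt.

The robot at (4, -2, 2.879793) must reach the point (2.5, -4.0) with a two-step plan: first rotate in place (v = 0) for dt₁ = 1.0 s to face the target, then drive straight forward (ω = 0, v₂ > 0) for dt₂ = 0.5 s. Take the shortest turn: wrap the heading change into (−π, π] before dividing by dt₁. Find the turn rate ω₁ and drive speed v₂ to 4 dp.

heading to target = atan2(-4−-2, 2.5−4) = -2.2143
Δθ = wrap(-2.2143 − 2.8798) = 1.1891; ω₁ = Δθ/dt₁ = 1.1891
distance = √((2.5−4)² + (-4−-2)²) = 2.5000; v₂ = distance/dt₂ = 5.0000

ω₁ = 1.1891, v₂ = 5.0000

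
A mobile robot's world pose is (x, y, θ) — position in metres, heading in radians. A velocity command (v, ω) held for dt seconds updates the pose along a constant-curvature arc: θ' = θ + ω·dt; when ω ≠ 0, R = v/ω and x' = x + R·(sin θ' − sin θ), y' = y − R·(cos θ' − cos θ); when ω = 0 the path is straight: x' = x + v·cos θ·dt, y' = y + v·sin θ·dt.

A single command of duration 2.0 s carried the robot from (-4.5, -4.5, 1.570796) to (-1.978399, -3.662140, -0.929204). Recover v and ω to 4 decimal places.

v = 1.7500, ω = -1.2500

Δθ = -0.929204 − 1.570796 = -2.500000
ω = Δθ/dt = -2.500000/2.0 = -1.2500
R = Δx/(sin θ' − sin θ) = -1.4000
v = R·ω = -1.4000·-1.2500 = 1.7500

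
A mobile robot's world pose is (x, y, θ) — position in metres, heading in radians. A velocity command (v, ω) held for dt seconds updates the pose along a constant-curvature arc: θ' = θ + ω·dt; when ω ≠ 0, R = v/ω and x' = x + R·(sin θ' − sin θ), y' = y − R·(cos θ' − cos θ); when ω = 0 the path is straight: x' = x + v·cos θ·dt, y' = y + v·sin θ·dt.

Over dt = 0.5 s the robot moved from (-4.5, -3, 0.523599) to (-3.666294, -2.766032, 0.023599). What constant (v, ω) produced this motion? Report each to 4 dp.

Δθ = 0.023599 − 0.523599 = -0.500000
ω = Δθ/dt = -0.500000/0.5 = -1.0000
R = Δx/(sin θ' − sin θ) = -1.7500
v = R·ω = -1.7500·-1.0000 = 1.7500

v = 1.7500, ω = -1.0000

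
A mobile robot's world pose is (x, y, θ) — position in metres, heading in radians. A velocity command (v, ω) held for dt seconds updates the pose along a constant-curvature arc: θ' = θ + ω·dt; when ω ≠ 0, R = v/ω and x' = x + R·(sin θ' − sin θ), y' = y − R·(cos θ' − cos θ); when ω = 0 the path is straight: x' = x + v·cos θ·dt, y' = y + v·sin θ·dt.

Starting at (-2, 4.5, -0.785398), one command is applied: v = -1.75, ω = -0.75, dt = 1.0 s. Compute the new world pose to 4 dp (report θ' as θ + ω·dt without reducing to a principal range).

(-2.6820, 6.0673, -1.5354)

θ' = -0.7854 + -0.75·1.0 = -1.5354
R = v/ω = -1.75/-0.75 = 2.3333
x' = -2 + 2.3333·(sin -1.5354 − sin -0.7854) = -2.6820
y' = 4.5 − 2.3333·(cos -1.5354 − cos -0.7854) = 6.0673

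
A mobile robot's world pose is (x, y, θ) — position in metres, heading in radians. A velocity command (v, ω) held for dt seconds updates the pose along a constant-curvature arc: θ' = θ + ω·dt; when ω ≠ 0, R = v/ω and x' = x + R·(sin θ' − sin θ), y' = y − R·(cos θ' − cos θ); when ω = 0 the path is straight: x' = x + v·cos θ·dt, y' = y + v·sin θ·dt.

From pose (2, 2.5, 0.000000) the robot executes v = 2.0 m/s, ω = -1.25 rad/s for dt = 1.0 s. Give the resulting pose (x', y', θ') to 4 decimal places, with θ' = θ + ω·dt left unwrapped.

(3.5184, 1.4045, -1.2500)

θ' = 0.0000 + -1.25·1.0 = -1.2500
R = v/ω = 2.0/-1.25 = -1.6000
x' = 2 + -1.6000·(sin -1.2500 − sin 0.0000) = 3.5184
y' = 2.5 − -1.6000·(cos -1.2500 − cos 0.0000) = 1.4045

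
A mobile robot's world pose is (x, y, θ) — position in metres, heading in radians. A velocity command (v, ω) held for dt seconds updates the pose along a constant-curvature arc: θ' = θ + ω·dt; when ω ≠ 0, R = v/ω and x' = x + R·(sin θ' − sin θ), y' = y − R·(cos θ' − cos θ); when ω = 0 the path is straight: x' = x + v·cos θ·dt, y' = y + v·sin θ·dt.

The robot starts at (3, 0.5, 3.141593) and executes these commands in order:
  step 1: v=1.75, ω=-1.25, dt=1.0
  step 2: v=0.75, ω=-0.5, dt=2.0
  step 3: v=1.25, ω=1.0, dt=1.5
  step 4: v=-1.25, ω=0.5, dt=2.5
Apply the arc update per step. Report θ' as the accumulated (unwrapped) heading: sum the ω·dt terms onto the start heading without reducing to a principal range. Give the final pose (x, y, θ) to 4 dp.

step 1: θ'=1.8916 (R=-1.4000) → pose (1.6714, 1.4585, 1.8916)
step 2: θ'=0.8916 (R=-1.5000) → pose (1.9278, 2.8738, 0.8916)
step 3: θ'=2.3916 (R=1.2500) → pose (1.8072, 4.5736, 2.3916)
step 4: θ'=3.6416 (R=-2.5000) → pose (4.7099, 4.2089, 3.6416)

(4.7099, 4.2089, 3.6416)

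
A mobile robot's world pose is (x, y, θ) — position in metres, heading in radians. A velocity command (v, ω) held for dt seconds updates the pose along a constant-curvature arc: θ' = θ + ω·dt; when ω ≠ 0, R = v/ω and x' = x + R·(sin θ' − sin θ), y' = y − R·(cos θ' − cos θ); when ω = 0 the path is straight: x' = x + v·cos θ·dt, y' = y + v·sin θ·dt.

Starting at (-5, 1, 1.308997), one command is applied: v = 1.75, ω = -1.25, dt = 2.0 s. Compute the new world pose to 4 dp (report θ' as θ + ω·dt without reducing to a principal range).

θ' = 1.3090 + -1.25·2.0 = -1.1910
R = v/ω = 1.75/-1.25 = -1.4000
x' = -5 + -1.4000·(sin -1.1910 − sin 1.3090) = -2.3475
y' = 1 − -1.4000·(cos -1.1910 − cos 1.3090) = 1.1567

(-2.3475, 1.1567, -1.1910)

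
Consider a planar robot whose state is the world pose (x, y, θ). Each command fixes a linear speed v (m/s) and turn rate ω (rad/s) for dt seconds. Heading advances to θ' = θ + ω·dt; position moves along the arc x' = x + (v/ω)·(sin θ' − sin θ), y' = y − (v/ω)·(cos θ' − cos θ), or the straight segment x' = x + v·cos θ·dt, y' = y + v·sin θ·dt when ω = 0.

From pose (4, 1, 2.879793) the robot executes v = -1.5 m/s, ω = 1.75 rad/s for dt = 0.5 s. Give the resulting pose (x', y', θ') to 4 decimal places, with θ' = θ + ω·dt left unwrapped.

θ' = 2.8798 + 1.75·0.5 = 3.7548
R = v/ω = -1.5/1.75 = -0.8571
x' = 4 + -0.8571·(sin 3.7548 − sin 2.8798) = 4.7151
y' = 1 − -0.8571·(cos 3.7548 − cos 2.8798) = 1.1270

(4.7151, 1.1270, 3.7548)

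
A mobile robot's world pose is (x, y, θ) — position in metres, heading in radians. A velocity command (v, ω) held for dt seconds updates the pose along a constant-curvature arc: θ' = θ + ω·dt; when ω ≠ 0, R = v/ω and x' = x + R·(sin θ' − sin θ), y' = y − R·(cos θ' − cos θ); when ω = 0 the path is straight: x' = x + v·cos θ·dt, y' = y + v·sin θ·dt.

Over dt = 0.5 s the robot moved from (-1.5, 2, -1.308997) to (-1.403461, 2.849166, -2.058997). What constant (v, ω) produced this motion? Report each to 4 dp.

Δθ = -2.058997 − -1.308997 = -0.750000
ω = Δθ/dt = -0.750000/0.5 = -1.5000
R = −Δy/(cos θ' − cos θ) = 1.1667
v = R·ω = 1.1667·-1.5000 = -1.7500

v = -1.7500, ω = -1.5000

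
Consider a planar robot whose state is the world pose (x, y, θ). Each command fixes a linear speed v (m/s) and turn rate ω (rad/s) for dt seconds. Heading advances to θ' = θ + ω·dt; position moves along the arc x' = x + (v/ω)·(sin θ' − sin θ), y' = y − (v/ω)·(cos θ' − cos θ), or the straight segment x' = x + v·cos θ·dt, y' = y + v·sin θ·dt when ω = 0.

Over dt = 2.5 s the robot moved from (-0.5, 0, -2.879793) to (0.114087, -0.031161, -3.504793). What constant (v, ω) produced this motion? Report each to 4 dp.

v = -0.2500, ω = -0.2500

Δθ = -3.504793 − -2.879793 = -0.625000
ω = Δθ/dt = -0.625000/2.5 = -0.2500
R = Δx/(sin θ' − sin θ) = 1.0000
v = R·ω = 1.0000·-0.2500 = -0.2500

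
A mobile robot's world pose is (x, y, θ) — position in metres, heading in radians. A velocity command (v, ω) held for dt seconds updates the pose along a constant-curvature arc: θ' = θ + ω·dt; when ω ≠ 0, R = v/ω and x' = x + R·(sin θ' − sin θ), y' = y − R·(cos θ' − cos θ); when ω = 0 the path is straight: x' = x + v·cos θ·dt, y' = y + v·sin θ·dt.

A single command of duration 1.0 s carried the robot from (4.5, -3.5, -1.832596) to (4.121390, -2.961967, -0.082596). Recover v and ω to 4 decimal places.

Δθ = -0.082596 − -1.832596 = 1.750000
ω = Δθ/dt = 1.750000/1.0 = 1.7500
R = −Δy/(cos θ' − cos θ) = -0.4286
v = R·ω = -0.4286·1.7500 = -0.7500

v = -0.7500, ω = 1.7500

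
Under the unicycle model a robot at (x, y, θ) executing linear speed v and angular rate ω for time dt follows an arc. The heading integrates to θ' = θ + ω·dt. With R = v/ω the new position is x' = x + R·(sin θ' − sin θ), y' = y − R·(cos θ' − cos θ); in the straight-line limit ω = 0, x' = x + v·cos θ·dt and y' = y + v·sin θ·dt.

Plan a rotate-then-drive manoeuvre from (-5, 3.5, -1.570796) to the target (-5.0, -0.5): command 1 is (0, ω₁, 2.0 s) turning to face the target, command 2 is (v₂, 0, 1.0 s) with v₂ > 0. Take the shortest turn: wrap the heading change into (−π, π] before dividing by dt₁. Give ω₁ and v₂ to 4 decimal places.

heading to target = atan2(-0.5−3.5, -5−-5) = -1.5708
Δθ = wrap(-1.5708 − -1.5708) = 0.0000; ω₁ = Δθ/dt₁ = 0.0000
distance = √((-5−-5)² + (-0.5−3.5)²) = 4.0000; v₂ = distance/dt₂ = 4.0000

ω₁ = 0.0000, v₂ = 4.0000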